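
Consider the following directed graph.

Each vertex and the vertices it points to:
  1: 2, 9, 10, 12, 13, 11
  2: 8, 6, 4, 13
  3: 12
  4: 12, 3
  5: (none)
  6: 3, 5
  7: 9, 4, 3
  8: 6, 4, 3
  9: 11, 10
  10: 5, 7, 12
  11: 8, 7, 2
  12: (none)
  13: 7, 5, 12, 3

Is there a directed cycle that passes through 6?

No

6 lies on a cycle iff there is a path from 6 back to itself.
Exploring from 6, it never reaches itself; equivalently, its strongly connected component is a singleton.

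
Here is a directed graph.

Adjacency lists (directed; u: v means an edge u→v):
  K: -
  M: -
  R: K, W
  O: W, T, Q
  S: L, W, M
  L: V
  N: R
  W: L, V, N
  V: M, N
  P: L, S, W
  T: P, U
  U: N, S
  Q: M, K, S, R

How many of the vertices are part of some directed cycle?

5

A vertex is on a directed cycle iff it belongs to a strongly connected component of size ≥ 2 (or has a self-loop).
The vertices on cycles are {L, N, R, V, W} — 5 in total.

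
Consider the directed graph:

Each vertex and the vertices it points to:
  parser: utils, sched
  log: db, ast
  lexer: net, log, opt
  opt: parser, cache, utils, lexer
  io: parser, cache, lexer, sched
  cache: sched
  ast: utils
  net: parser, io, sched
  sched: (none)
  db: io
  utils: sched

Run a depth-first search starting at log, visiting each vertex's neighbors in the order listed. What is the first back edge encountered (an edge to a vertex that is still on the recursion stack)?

DFS from log (visiting each vertex's neighbors in the order listed); mark gray on enter, black on exit:
log gray
  db gray
    io gray
      parser gray
        utils gray
          sched gray
          sched black
        utils black
        parser→sched: sched black — skip
      parser black
      cache gray
        cache→sched: sched black — skip
      cache black
      lexer gray
        net gray
          net→parser: parser black — skip
          net→io: io is gray → back edge
First back edge: net → io.

net->io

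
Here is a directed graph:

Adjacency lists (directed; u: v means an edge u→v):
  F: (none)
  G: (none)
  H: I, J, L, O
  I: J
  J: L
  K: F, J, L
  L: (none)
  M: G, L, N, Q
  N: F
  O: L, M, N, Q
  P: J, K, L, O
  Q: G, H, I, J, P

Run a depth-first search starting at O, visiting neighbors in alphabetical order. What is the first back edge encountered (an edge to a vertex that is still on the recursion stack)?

H->O

DFS from O (visiting neighbors in alphabetical order); mark gray on enter, black on exit:
O gray
  L gray
  L black
  M gray
    G gray
    G black
    M→L: L black — skip
    N gray
      F gray
      F black
    N black
    Q gray
      Q→G: G black — skip
      H gray
        I gray
          J gray
            J→L: L black — skip
          J black
        I black
        H→J: J black — skip
        H→L: L black — skip
        H→O: O is gray → back edge
First back edge: H → O.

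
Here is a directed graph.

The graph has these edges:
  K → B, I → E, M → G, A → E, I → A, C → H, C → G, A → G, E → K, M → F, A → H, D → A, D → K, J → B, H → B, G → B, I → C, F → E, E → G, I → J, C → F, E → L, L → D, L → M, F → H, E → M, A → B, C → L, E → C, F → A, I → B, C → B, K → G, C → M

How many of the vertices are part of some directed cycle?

7

A vertex is on a directed cycle iff it belongs to a strongly connected component of size ≥ 2 (or has a self-loop).
The vertices on cycles are {A, C, D, E, F, L, M} — 7 in total.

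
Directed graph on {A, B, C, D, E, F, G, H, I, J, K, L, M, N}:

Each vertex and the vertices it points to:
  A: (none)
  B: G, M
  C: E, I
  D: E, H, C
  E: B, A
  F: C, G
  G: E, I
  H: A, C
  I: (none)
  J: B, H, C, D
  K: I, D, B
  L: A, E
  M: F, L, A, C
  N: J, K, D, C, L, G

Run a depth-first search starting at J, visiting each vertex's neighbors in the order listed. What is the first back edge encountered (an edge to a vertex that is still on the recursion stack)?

E->B

DFS from J (visiting each vertex's neighbors in the order listed); mark gray on enter, black on exit:
J gray
  B gray
    G gray
      E gray
        E→B: B is gray → back edge
First back edge: E → B.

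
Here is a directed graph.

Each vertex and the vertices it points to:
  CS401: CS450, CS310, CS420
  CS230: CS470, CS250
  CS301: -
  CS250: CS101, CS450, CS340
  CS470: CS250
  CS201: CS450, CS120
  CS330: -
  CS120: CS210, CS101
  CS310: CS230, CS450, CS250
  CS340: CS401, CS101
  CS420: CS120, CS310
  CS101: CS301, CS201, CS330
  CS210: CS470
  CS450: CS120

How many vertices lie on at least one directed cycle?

A vertex is on a directed cycle iff it belongs to a strongly connected component of size ≥ 2 (or has a self-loop).
The vertices on cycles are {CS101, CS120, CS201, CS210, CS230, CS250, CS310, CS340, CS401, CS420, CS450, CS470} — 12 in total.

12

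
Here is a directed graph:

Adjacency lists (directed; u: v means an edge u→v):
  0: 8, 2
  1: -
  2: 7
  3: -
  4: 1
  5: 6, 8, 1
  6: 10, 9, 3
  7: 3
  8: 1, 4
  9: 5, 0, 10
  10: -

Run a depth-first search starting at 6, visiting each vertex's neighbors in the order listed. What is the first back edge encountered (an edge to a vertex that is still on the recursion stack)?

DFS from 6 (visiting each vertex's neighbors in the order listed); mark gray on enter, black on exit:
6 gray
  10 gray
  10 black
  9 gray
    5 gray
      5→6: 6 is gray → back edge
First back edge: 5 → 6.

5→6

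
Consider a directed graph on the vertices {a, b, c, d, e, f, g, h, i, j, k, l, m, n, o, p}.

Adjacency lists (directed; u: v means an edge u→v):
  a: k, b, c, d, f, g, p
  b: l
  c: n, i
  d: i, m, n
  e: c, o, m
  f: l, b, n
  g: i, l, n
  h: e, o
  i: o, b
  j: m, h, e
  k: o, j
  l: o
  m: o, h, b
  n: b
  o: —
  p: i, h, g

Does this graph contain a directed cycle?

DFS with white/gray/black marking, starting from g:
g gray
  i gray
    o gray
    o black
    b gray
      l gray
        l→o: o black — skip
      l black
    b black
  i black
  g→l: l black — skip
  n gray
    n→b: b black — skip
  n black
g black
a gray
  k gray
    k→o: o black — skip
    j gray
      m gray
        m→o: o black — skip
        h gray
          e gray
            c gray
              c→n: n black — skip
              c→i: i black — skip
            c black
            e→o: o black — skip
            e→m: m is gray → back edge
Back edge found, so a cycle exists: m → h → e → m.

Yes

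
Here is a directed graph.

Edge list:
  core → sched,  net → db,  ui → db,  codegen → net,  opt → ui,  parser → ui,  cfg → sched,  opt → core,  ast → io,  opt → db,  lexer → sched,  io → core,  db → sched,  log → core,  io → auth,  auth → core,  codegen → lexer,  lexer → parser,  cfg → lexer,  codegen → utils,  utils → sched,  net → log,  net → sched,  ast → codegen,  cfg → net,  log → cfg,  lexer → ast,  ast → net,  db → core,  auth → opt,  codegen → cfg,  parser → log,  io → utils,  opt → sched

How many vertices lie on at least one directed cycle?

7

A vertex is on a directed cycle iff it belongs to a strongly connected component of size ≥ 2 (or has a self-loop).
The vertices on cycles are {ast, cfg, log, net, lexer, parser, codegen} — 7 in total.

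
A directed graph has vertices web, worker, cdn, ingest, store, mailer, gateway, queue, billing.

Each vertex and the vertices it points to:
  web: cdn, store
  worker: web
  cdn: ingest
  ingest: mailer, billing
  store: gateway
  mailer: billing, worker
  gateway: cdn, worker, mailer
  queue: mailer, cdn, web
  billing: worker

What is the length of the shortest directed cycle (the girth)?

4

For each vertex v, BFS finds the shortest path from v back to v.
The shortest such closed walk is web → store → gateway → worker → web, length 4.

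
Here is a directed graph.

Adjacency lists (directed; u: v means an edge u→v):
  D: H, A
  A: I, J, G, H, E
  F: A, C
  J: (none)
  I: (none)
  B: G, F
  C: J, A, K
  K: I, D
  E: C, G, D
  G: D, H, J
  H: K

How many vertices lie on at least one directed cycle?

7

A vertex is on a directed cycle iff it belongs to a strongly connected component of size ≥ 2 (or has a self-loop).
The vertices on cycles are {A, C, D, E, G, H, K} — 7 in total.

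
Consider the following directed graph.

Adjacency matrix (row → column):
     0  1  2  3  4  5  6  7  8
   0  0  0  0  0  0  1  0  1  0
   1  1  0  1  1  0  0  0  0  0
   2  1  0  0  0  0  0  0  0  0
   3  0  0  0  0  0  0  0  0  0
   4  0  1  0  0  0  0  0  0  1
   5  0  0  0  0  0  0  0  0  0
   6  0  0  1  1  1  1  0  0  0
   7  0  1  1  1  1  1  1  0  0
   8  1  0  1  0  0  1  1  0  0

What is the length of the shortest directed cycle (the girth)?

For each vertex v, BFS finds the shortest path from v back to v.
The shortest such closed walk is 7 → 1 → 0 → 7, length 3.

3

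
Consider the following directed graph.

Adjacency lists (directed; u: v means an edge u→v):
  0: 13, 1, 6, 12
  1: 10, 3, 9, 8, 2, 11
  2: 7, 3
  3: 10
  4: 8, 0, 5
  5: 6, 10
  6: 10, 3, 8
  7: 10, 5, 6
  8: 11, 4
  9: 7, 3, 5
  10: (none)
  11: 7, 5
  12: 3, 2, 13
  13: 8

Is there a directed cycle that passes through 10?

10 lies on a cycle iff there is a path from 10 back to itself.
Exploring from 10, it never reaches itself; equivalently, its strongly connected component is a singleton.

No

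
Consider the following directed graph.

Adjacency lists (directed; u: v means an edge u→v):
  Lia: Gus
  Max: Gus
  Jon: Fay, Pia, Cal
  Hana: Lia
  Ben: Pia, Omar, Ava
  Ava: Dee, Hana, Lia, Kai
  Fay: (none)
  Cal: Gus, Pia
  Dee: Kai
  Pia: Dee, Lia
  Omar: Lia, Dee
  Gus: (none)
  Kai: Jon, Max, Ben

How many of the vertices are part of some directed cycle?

8

A vertex is on a directed cycle iff it belongs to a strongly connected component of size ≥ 2 (or has a self-loop).
The vertices on cycles are {Ava, Ben, Cal, Dee, Jon, Kai, Pia, Omar} — 8 in total.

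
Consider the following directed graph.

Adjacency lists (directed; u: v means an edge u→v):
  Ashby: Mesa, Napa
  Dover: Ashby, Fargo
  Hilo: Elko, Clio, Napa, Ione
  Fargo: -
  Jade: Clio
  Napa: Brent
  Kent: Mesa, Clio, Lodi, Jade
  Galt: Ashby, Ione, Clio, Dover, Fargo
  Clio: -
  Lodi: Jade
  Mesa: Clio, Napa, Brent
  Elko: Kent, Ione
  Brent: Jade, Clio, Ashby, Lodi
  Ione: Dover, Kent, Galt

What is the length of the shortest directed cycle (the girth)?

2

For each vertex v, BFS finds the shortest path from v back to v.
The shortest such closed walk is Ione → Galt → Ione, length 2.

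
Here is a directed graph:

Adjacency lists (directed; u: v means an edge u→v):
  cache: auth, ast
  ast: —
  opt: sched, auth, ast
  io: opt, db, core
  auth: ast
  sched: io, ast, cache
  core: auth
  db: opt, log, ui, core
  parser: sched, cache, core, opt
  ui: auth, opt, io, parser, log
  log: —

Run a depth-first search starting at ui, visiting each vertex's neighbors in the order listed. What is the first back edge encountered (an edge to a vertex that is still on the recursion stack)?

DFS from ui (visiting each vertex's neighbors in the order listed); mark gray on enter, black on exit:
ui gray
  auth gray
    ast gray
    ast black
  auth black
  opt gray
    sched gray
      io gray
        io→opt: opt is gray → back edge
First back edge: io → opt.

io->opt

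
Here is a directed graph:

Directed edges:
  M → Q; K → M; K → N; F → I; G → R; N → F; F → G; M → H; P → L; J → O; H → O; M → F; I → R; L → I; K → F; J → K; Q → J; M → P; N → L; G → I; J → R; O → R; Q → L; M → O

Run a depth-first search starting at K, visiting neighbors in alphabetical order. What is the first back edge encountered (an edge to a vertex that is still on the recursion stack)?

J->K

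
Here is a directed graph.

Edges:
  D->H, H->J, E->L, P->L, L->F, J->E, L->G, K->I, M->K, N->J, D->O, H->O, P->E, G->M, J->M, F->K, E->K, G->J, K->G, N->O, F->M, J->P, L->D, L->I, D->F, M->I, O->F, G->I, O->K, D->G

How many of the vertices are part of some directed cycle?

11

A vertex is on a directed cycle iff it belongs to a strongly connected component of size ≥ 2 (or has a self-loop).
The vertices on cycles are {D, E, F, G, H, J, K, L, M, O, P} — 11 in total.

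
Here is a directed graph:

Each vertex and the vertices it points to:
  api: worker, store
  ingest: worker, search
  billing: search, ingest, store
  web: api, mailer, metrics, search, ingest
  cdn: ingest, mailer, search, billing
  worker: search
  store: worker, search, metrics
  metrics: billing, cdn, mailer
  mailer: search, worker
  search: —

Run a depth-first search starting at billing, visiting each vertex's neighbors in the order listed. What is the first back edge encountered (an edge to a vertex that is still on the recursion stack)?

metrics->billing

DFS from billing (visiting each vertex's neighbors in the order listed); mark gray on enter, black on exit:
billing gray
  search gray
  search black
  ingest gray
    worker gray
      worker→search: search black — skip
    worker black
    ingest→search: search black — skip
  ingest black
  store gray
    store→worker: worker black — skip
    store→search: search black — skip
    metrics gray
      metrics→billing: billing is gray → back edge
First back edge: metrics → billing.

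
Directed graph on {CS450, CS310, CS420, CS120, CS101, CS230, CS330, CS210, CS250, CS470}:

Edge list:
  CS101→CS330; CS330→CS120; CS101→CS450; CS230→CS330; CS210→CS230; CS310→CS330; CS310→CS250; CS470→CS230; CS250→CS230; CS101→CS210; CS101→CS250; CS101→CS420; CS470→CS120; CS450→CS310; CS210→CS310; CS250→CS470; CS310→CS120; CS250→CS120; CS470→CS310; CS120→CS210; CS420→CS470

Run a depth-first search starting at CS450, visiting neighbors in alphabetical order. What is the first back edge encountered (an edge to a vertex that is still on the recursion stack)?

DFS from CS450 (visiting neighbors in alphabetical order); mark gray on enter, black on exit:
CS450 gray
  CS310 gray
    CS120 gray
      CS210 gray
        CS230 gray
          CS330 gray
            CS330→CS120: CS120 is gray → back edge
First back edge: CS330 → CS120.

CS330→CS120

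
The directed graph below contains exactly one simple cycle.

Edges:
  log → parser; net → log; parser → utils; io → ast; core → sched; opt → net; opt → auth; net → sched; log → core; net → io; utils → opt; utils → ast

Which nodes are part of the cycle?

log, net, opt, utils, parser

DFS with gray/black marking from utils:
utils gray
  opt gray
    net gray
      io gray
        ast gray
        ast black
      io black
      log gray
        parser gray
          parser→utils: utils is gray → back edge
Back edge closes the cycle utils → opt → net → log → parser → utils; its vertices are {log, net, opt, utils, parser}.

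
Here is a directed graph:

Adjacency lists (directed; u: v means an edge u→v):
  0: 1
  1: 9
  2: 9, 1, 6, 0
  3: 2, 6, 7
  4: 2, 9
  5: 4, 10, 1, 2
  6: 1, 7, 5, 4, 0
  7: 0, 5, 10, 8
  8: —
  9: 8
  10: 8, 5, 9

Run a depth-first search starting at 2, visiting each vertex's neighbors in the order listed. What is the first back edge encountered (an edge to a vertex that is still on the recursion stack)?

4->2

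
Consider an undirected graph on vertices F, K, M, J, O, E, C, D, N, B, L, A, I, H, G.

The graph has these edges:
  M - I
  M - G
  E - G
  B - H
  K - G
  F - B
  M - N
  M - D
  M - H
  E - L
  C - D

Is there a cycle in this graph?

No

DFS, tracking each vertex's parent; an edge to a visited non-parent vertex closes a cycle.
Start from K:
visit K (parent –)
  visit G (parent K)
    G–K: parent, skip
    visit M (parent G)
      M–G: parent, skip
      visit D (parent M)
        visit C (parent D)
          C–D: parent, skip
        D–M: parent, skip
      visit I (parent M)
        I–M: parent, skip
      visit N (parent M)
        N–M: parent, skip
      visit H (parent M)
        H–M: parent, skip
        visit B (parent H)
          B–H: parent, skip
          visit F (parent B)
            F–B: parent, skip
    visit E (parent G)
      E–G: parent, skip
      visit L (parent E)
        L–E: parent, skip
visit J (parent –)
visit O (parent –)
visit A (parent –)
No non-parent visited neighbor found — the graph is a forest.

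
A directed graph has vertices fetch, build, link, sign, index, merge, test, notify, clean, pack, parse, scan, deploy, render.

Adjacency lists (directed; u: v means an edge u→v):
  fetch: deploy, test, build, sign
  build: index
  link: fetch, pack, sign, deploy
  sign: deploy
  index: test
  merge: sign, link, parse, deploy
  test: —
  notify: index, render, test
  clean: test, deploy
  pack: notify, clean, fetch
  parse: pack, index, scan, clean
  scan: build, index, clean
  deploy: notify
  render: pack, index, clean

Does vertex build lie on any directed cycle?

No

build lies on a cycle iff there is a path from build back to itself.
Exploring from build, it never reaches itself; equivalently, its strongly connected component is a singleton.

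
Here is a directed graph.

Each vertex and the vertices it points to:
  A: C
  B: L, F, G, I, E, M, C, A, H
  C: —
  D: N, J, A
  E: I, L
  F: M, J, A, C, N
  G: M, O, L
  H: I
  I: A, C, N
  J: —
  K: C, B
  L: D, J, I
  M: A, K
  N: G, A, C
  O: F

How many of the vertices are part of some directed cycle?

12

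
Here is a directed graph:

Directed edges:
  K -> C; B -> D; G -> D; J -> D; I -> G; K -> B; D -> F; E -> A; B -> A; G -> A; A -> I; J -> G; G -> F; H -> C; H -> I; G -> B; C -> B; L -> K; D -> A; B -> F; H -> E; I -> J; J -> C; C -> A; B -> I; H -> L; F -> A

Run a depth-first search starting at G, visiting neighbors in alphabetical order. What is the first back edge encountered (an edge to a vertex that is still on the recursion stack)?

DFS from G (visiting neighbors in alphabetical order); mark gray on enter, black on exit:
G gray
  A gray
    I gray
      I→G: G is gray → back edge
First back edge: I → G.

I->G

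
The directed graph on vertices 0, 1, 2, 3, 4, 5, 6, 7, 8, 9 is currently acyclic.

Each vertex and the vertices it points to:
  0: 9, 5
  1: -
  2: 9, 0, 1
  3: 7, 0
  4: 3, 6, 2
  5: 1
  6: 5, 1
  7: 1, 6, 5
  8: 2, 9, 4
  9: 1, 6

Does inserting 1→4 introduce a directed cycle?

Adding 1→4 creates a cycle iff 4 can already reach 1.
Path from 4: 4 → 2 → 1.
So 4 → … → 1 → 4 is a cycle.

Yes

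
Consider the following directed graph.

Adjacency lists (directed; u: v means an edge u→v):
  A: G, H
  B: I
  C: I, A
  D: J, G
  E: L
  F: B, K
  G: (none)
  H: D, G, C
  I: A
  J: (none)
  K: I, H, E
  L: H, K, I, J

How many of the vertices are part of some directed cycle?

7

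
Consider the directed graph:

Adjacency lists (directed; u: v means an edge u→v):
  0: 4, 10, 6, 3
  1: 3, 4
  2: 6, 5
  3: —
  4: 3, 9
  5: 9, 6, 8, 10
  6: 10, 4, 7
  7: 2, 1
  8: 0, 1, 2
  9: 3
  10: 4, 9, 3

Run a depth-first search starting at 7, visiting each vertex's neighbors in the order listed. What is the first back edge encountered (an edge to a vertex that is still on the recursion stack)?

DFS from 7 (visiting each vertex's neighbors in the order listed); mark gray on enter, black on exit:
7 gray
  2 gray
    6 gray
      10 gray
        4 gray
          3 gray
          3 black
          9 gray
            9→3: 3 black — skip
          9 black
        4 black
        10→9: 9 black — skip
        10→3: 3 black — skip
      10 black
      6→4: 4 black — skip
      6→7: 7 is gray → back edge
First back edge: 6 → 7.

6→7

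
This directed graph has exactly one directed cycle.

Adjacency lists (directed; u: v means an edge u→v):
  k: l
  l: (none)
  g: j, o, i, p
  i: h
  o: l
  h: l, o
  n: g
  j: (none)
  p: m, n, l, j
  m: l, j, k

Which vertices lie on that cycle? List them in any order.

DFS with gray/black marking from n:
n gray
  g gray
    j gray
    j black
    o gray
      l gray
      l black
    o black
    i gray
      h gray
        h→l: l black — skip
        h→o: o black — skip
      h black
    i black
    p gray
      m gray
        m→l: l black — skip
        m→j: j black — skip
        k gray
          k→l: l black — skip
        k black
      m black
      p→n: n is gray → back edge
Back edge closes the cycle n → g → p → n; its vertices are {g, n, p}.

g, n, p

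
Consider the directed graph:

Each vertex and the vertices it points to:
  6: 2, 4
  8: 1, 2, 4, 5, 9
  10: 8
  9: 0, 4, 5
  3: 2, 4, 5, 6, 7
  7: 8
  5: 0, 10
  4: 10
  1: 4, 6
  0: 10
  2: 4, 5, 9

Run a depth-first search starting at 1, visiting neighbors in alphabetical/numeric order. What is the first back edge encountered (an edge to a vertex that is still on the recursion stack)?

8→1

DFS from 1 (visiting neighbors in alphabetical/numeric order); mark gray on enter, black on exit:
1 gray
  4 gray
    10 gray
      8 gray
        8→1: 1 is gray → back edge
First back edge: 8 → 1.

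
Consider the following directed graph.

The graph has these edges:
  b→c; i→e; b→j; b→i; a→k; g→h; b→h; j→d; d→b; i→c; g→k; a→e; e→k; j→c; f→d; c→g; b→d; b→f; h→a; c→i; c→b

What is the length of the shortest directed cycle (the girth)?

2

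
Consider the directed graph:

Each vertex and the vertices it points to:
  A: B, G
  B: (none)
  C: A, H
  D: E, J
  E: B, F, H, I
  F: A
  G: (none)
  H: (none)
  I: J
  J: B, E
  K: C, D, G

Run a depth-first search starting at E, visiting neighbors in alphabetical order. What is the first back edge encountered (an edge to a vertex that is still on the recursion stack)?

DFS from E (visiting neighbors in alphabetical order); mark gray on enter, black on exit:
E gray
  B gray
  B black
  F gray
    A gray
      A→B: B black — skip
      G gray
      G black
    A black
  F black
  H gray
  H black
  I gray
    J gray
      J→B: B black — skip
      J→E: E is gray → back edge
First back edge: J → E.

J→E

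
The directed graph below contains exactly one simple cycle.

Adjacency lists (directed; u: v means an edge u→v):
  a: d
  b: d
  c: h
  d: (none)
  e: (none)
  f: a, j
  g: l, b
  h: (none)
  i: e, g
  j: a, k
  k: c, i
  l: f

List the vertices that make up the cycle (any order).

DFS with gray/black marking from k:
k gray
  c gray
    h gray
    h black
  c black
  i gray
    e gray
    e black
    g gray
      l gray
        f gray
          a gray
            d gray
            d black
          a black
          j gray
            j→a: a black — skip
            j→k: k is gray → back edge
Back edge closes the cycle k → i → g → l → f → j → k; its vertices are {f, g, i, j, k, l}.

f, g, i, j, k, l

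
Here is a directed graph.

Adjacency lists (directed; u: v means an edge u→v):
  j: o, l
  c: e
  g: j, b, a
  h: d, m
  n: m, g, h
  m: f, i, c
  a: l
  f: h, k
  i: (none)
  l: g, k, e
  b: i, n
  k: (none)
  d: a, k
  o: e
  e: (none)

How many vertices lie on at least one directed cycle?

10

A vertex is on a directed cycle iff it belongs to a strongly connected component of size ≥ 2 (or has a self-loop).
The vertices on cycles are {a, b, d, f, g, h, j, l, m, n} — 10 in total.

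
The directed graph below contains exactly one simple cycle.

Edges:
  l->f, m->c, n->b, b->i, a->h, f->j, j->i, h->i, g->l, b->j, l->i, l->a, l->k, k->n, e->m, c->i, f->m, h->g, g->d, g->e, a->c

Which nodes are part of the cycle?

a, g, h, l

DFS with gray/black marking from h:
h gray
  g gray
    l gray
      f gray
        m gray
          c gray
            i gray
            i black
          c black
        m black
        j gray
          j→i: i black — skip
        j black
      f black
      k gray
        n gray
          b gray
            b→i: i black — skip
            b→j: j black — skip
          b black
        n black
      k black
      a gray
        a→h: h is gray → back edge
Back edge closes the cycle h → g → l → a → h; its vertices are {a, g, h, l}.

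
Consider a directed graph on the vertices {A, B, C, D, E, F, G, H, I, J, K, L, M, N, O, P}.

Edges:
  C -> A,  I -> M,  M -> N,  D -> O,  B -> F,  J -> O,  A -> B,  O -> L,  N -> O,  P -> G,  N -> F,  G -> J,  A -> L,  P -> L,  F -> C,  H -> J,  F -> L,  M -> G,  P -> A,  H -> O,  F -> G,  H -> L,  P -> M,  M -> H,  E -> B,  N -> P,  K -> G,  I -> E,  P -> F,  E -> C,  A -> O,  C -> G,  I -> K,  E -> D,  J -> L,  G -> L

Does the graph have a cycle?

Yes

DFS with white/gray/black marking, starting from F:
F gray
  C gray
    G gray
      J gray
        O gray
          L gray
          L black
        O black
        J→L: L black — skip
      J black
      G→L: L black — skip
    G black
    A gray
      A→O: O black — skip
      A→L: L black — skip
      B gray
        B→F: F is gray → back edge
Back edge found, so a cycle exists: F → C → A → B → F.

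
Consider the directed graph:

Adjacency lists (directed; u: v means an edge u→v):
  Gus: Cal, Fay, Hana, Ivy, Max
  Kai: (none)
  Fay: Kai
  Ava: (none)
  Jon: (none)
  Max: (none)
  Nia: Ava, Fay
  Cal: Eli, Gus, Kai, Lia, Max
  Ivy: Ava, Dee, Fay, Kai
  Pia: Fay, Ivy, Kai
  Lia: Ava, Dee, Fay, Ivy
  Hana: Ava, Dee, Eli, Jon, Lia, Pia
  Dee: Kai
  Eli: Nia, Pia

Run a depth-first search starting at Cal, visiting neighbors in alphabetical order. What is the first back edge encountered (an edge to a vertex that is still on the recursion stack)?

Gus->Cal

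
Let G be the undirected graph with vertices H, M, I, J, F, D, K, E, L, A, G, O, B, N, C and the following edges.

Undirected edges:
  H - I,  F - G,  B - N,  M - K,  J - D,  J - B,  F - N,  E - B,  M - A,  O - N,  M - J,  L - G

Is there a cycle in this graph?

DFS, tracking each vertex's parent; an edge to a visited non-parent vertex closes a cycle.
Start from H:
visit H (parent –)
  visit I (parent H)
    I–H: parent, skip
visit M (parent –)
  visit A (parent M)
    A–M: parent, skip
  visit K (parent M)
    K–M: parent, skip
  visit J (parent M)
    visit B (parent J)
      visit N (parent B)
        visit F (parent N)
          visit G (parent F)
            G–F: parent, skip
            visit L (parent G)
              L–G: parent, skip
          F–N: parent, skip
        visit O (parent N)
          O–N: parent, skip
        N–B: parent, skip
      visit E (parent B)
        E–B: parent, skip
      B–J: parent, skip
    J–M: parent, skip
    visit D (parent J)
      D–J: parent, skip
visit C (parent –)
No non-parent visited neighbor found — the graph is a forest.

No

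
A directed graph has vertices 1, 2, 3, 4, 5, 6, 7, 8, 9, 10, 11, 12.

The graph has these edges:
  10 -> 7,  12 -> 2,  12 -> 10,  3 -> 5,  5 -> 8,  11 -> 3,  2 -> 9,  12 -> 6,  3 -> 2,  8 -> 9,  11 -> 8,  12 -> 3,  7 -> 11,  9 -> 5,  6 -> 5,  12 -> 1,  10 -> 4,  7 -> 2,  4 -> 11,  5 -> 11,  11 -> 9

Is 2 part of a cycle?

Yes

2 is on a cycle iff 2 can reach itself via ≥1 edge.
2 → 9 → 5 → 11 → 3 → 2 — yes.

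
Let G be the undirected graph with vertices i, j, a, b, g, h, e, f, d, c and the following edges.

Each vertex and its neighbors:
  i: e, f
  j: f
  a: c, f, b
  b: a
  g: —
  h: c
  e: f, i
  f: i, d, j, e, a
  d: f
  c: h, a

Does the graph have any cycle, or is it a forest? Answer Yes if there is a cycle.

DFS, tracking each vertex's parent; an edge to a visited non-parent vertex closes a cycle.
Start from j:
visit j (parent –)
  visit f (parent j)
    visit i (parent f)
      visit e (parent i)
        e–f: f visited and ≠ parent → cycle
Cycle: f – i – e – f.

Yes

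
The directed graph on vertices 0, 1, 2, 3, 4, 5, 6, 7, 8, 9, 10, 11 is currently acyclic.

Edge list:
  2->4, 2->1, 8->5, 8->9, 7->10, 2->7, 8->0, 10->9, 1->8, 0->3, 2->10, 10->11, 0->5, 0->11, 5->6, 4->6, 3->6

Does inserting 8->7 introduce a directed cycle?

Adding 8→7 creates a cycle iff 7 can already reach 8.
Explore from 7: no path reaches 8. The graph stays acyclic.

No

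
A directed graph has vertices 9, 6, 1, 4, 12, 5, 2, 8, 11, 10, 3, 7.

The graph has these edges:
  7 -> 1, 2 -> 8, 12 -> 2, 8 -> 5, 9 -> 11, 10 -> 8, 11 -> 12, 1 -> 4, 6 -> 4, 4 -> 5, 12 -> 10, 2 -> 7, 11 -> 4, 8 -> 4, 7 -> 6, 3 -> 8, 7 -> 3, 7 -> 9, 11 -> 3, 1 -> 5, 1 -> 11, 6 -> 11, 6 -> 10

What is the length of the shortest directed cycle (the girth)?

5

For each vertex v, BFS finds the shortest path from v back to v.
The shortest such closed walk is 12 → 2 → 7 → 6 → 11 → 12, length 5.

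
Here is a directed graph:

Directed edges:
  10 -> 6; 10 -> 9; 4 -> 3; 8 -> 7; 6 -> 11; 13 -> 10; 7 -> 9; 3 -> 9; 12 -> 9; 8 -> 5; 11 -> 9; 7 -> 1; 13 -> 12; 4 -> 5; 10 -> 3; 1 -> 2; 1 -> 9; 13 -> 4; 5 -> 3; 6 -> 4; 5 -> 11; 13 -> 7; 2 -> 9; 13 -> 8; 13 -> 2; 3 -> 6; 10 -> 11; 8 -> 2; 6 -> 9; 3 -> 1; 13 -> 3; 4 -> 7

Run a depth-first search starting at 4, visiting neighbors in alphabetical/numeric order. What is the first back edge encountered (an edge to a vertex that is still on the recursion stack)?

6->4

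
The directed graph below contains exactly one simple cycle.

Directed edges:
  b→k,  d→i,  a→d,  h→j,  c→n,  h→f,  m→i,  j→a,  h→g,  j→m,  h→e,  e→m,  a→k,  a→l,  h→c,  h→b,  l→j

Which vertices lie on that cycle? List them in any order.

a, j, l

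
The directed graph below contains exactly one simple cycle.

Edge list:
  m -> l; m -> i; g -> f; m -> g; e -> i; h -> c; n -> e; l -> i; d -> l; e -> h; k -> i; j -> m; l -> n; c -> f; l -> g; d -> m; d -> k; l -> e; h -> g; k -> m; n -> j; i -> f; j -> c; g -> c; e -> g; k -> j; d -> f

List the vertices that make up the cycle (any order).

j, l, m, n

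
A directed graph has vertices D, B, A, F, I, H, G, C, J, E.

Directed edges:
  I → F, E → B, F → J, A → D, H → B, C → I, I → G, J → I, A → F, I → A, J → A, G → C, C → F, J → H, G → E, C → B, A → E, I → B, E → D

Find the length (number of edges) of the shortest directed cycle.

3

For each vertex v, BFS finds the shortest path from v back to v.
The shortest such closed walk is I → G → C → I, length 3.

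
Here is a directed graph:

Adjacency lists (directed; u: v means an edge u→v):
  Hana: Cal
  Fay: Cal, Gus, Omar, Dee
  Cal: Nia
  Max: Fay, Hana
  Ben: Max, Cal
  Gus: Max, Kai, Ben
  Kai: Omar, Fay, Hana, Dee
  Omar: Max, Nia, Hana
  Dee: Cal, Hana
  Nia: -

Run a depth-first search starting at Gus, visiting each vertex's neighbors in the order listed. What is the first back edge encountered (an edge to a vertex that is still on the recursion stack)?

Fay→Gus

DFS from Gus (visiting each vertex's neighbors in the order listed); mark gray on enter, black on exit:
Gus gray
  Max gray
    Fay gray
      Cal gray
        Nia gray
        Nia black
      Cal black
      Fay→Gus: Gus is gray → back edge
First back edge: Fay → Gus.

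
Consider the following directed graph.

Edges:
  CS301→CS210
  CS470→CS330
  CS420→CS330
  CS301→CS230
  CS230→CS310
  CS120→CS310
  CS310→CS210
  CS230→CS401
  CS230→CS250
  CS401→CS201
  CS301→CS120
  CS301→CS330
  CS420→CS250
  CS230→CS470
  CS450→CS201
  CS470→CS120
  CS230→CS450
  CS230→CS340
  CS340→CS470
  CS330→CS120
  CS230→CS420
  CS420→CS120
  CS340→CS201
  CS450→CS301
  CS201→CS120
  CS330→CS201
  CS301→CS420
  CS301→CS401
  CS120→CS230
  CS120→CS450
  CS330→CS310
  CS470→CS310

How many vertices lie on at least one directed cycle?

10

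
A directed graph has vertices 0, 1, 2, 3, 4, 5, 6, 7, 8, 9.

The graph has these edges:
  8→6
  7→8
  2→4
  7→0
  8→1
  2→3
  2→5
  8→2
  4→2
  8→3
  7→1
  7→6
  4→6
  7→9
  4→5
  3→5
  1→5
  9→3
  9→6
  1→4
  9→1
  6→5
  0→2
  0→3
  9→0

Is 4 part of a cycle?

Yes

4 is on a cycle iff 4 can reach itself via ≥1 edge.
4 → 2 → 4 — yes.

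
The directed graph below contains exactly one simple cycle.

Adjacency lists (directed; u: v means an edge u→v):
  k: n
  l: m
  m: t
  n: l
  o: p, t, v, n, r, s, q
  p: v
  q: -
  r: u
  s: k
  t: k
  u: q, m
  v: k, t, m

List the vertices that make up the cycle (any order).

DFS with gray/black marking from n:
n gray
  l gray
    m gray
      t gray
        k gray
          k→n: n is gray → back edge
Back edge closes the cycle n → l → m → t → k → n; its vertices are {k, l, m, n, t}.

k, l, m, n, t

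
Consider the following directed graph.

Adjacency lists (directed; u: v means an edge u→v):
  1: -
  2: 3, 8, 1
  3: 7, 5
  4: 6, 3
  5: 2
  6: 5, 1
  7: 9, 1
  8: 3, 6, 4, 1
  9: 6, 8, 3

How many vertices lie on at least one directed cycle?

8

A vertex is on a directed cycle iff it belongs to a strongly connected component of size ≥ 2 (or has a self-loop).
The vertices on cycles are {2, 3, 4, 5, 6, 7, 8, 9} — 8 in total.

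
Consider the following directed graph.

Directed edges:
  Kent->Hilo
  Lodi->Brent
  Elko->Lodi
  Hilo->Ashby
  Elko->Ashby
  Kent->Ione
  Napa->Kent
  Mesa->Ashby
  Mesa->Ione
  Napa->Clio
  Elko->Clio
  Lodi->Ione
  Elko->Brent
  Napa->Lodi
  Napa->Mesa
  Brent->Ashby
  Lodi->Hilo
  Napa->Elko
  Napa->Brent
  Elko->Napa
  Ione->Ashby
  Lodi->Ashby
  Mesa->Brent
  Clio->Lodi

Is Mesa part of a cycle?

No

Mesa lies on a cycle iff there is a path from Mesa back to itself.
Exploring from Mesa, it never reaches itself; equivalently, its strongly connected component is a singleton.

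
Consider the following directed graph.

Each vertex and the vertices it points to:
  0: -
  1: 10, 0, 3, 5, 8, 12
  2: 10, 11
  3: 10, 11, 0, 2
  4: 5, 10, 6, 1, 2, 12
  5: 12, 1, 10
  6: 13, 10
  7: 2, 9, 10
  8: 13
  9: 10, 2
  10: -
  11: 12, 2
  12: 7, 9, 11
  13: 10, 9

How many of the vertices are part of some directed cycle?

7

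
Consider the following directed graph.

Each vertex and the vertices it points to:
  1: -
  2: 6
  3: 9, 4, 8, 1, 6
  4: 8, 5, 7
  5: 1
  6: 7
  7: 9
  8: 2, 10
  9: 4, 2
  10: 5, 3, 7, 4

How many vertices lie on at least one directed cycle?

A vertex is on a directed cycle iff it belongs to a strongly connected component of size ≥ 2 (or has a self-loop).
The vertices on cycles are {2, 3, 4, 6, 7, 8, 9, 10} — 8 in total.

8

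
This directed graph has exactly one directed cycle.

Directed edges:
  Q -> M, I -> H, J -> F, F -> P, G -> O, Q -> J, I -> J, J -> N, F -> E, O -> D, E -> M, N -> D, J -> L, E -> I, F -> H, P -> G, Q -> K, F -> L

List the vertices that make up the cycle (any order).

DFS with gray/black marking from J:
J gray
  L gray
  L black
  N gray
    D gray
    D black
  N black
  F gray
    H gray
    H black
    P gray
      G gray
        O gray
          O→D: D black — skip
        O black
      G black
    P black
    F→L: L black — skip
    E gray
      M gray
      M black
      I gray
        I→J: J is gray → back edge
Back edge closes the cycle J → F → E → I → J; its vertices are {E, F, I, J}.

E, F, I, J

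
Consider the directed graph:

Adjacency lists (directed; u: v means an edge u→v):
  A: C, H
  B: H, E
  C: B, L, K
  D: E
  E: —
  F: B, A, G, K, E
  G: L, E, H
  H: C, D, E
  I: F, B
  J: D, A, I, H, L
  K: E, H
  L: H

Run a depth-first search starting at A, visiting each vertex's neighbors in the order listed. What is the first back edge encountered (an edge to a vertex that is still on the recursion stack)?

H→C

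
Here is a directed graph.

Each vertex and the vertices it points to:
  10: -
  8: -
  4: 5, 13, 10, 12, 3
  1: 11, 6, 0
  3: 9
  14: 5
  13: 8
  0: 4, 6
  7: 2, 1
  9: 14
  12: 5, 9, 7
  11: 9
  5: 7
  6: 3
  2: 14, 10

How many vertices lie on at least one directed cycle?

12

A vertex is on a directed cycle iff it belongs to a strongly connected component of size ≥ 2 (or has a self-loop).
The vertices on cycles are {0, 1, 2, 3, 4, 5, 6, 7, 9, 11, 12, 14} — 12 in total.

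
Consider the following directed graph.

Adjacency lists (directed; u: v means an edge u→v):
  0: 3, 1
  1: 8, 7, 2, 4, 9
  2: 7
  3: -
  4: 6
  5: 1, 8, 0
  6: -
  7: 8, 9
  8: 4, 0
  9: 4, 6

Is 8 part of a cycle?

Yes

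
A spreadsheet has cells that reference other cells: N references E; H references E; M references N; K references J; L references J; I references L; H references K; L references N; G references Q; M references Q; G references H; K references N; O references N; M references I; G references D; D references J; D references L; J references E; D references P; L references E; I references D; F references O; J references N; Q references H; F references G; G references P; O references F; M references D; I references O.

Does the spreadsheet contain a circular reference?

DFS with white/gray/black marking, starting from F:
F gray
  O gray
    N gray
      E gray
      E black
    N black
    O→F: F is gray → back edge
Back edge found, so a cycle exists: F → O → F.

Yes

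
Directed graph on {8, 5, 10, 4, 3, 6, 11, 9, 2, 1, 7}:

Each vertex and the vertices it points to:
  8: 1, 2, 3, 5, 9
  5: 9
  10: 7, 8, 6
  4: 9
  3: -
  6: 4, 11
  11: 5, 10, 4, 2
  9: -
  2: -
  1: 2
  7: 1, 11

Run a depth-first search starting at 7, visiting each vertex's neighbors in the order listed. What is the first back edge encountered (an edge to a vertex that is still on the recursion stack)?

10->7

DFS from 7 (visiting each vertex's neighbors in the order listed); mark gray on enter, black on exit:
7 gray
  1 gray
    2 gray
    2 black
  1 black
  11 gray
    5 gray
      9 gray
      9 black
    5 black
    10 gray
      10→7: 7 is gray → back edge
First back edge: 10 → 7.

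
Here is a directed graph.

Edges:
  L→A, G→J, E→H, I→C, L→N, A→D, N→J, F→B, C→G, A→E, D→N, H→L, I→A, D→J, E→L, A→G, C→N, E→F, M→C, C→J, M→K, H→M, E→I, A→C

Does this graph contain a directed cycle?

Yes

DFS with white/gray/black marking, starting from L:
L gray
  A gray
    D gray
      J gray
      J black
      N gray
        N→J: J black — skip
      N black
    D black
    E gray
      I gray
        I→A: A is gray → back edge
Back edge found, so a cycle exists: A → E → I → A.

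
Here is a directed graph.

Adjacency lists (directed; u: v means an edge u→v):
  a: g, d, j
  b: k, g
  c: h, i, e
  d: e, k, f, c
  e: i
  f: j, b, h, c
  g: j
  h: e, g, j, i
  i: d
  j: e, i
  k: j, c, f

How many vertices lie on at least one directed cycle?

A vertex is on a directed cycle iff it belongs to a strongly connected component of size ≥ 2 (or has a self-loop).
The vertices on cycles are {b, c, d, e, f, g, h, i, j, k} — 10 in total.

10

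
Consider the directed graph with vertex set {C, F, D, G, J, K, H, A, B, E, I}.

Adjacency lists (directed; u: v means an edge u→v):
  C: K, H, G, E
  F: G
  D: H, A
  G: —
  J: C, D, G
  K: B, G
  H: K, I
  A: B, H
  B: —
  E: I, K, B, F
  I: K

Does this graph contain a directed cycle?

DFS with white/gray/black marking, starting from F:
F gray
  G gray
  G black
F black
C gray
  K gray
    B gray
    B black
    K→G: G black — skip
  K black
  H gray
    H→K: K black — skip
    I gray
      I→K: K black — skip
    I black
  H black
  C→G: G black — skip
  E gray
    E→I: I black — skip
    E→K: K black — skip
    E→B: B black — skip
    E→F: F black — skip
  E black
C black
D gray
  D→H: H black — skip
  A gray
    A→B: B black — skip
    A→H: H black — skip
  A black
D black
J gray
  J→C: C black — skip
  J→D: D black — skip
  J→G: G black — skip
J black
Every edge goes to a white or black vertex — no back edge, so the graph is acyclic.

No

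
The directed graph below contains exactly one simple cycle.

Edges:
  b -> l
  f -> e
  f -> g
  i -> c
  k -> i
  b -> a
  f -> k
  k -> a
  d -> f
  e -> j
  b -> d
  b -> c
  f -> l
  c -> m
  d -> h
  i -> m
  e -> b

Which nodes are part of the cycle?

DFS with gray/black marking from d:
d gray
  f gray
    e gray
      b gray
        b→d: d is gray → back edge
Back edge closes the cycle d → f → e → b → d; its vertices are {b, d, e, f}.

b, d, e, f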